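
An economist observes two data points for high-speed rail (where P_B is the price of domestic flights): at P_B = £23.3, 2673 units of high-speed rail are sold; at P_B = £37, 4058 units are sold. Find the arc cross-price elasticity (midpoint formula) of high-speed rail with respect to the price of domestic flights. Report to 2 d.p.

0.91

ΔQ_A = 4058 − 2673 = 1385; ΔP_B = 37 − 23.3 = 13.7.
Midpoints: Q̄_A = 3365.5, P̄_B = 30.15.
ε = (ΔQ_A/Q̄_A)/(ΔP_B/P̄_B) = (1385/3365.5)/(13.7/30.15) ≈ 0.91.
ε > 0: high-speed rail and domestic flights are substitutes.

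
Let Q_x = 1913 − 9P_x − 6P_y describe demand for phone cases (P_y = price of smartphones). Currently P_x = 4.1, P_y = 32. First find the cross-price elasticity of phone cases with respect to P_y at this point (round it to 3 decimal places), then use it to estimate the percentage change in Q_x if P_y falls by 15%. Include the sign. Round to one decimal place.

1.7%

At P_x = 4.1, P_y = 32: Q_x = 1684.1.
∂Q_x/∂P_y = -6.
ε = (∂Q_x/∂P_y)(P_y/Q_x) = -6.0000 × 32/1684.1 ≈ -0.114.
%ΔQ_x ≈ ε × %ΔP_y = -0.114 × (-15%) = 1.7%.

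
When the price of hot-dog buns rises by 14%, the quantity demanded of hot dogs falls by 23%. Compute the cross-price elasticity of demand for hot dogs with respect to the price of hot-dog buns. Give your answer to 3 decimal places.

-1.643

ε = (%ΔQ of hot dogs) / (%ΔP of hot-dog buns) = (-23%) / (14%) ≈ -1.643.
Negative cross-price elasticity: complements.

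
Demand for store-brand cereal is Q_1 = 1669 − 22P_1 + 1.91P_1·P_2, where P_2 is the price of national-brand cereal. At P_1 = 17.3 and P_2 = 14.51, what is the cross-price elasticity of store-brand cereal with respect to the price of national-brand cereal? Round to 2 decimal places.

At P_1 = 17.3 and P_2 = 14.51: Q_1 = 1767.854.
∂Q_1/∂P_2 = 1.91P_1 = 1.91(17.3) = 33.0430.
ε = (∂Q_1/∂P_2)(P_2/Q_1) = 33.0430 × (14.51/1767.854) ≈ 0.27.
ε > 0: substitutes.

0.27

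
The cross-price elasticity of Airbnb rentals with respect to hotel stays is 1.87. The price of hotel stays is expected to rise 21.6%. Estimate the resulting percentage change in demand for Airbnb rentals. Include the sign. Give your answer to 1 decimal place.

%ΔQ ≈ ε × %ΔP of hotel stays = 1.87 × (21.6%) = 40.4%.
Demand for Airbnb rentals rises by about 40.4%.

40.4%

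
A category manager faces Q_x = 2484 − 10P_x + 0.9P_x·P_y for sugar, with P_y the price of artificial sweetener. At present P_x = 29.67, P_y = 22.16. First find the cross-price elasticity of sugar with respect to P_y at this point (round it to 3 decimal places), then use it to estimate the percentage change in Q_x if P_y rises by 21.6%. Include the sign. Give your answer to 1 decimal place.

4.6%

At P_x = 29.67, P_y = 22.16: Q_x = 2779.038.
∂Q_x/∂P_y = 0.9P_x = 26.7030.
ε = (∂Q_x/∂P_y)(P_y/Q_x) = 26.7030 × 22.16/2779.038 ≈ 0.213.
%ΔQ_x ≈ ε × %ΔP_y = 0.213 × (21.6%) = 4.6%.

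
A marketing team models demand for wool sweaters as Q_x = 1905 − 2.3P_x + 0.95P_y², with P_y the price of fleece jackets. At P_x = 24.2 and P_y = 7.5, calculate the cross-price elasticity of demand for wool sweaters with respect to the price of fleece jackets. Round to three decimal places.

At P_x = 24.2 and P_y = 7.5: Q_x = 1902.777.
∂Q_x/∂P_y = 1.9P_y = 1.9(7.5) = 14.2500.
ε = (∂Q_x/∂P_y)(P_y/Q_x) = 14.2500 × (7.5/1902.777) ≈ 0.056.
ε > 0: substitutes.

0.056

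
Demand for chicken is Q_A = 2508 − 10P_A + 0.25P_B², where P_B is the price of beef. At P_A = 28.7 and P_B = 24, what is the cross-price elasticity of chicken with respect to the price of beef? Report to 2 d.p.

At P_A = 28.7 and P_B = 24: Q_A = 2365.
∂Q_A/∂P_B = 0.5P_B = 0.5(24) = 12.0000.
ε = (∂Q_A/∂P_B)(P_B/Q_A) = 12.0000 × (24/2365) ≈ 0.12.
ε > 0: substitutes.

0.12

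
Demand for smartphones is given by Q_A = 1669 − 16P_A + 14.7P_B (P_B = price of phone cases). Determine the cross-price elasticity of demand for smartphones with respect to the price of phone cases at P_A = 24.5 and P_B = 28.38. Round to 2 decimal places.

At P_A = 24.5 and P_B = 28.38: Q_A = 1694.186.
∂Q_A/∂P_B = 14.7.
ε = (∂Q_A/∂P_B)(P_B/Q_A) = 14.7 × (28.38/1694.186) ≈ 0.25.
Since ε > 0, smartphones and phone cases are substitutes.

0.25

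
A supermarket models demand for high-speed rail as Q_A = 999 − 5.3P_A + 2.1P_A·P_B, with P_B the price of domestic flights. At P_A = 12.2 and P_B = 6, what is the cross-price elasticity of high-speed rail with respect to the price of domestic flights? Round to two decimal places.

0.14

At P_A = 12.2 and P_B = 6: Q_A = 1088.06.
∂Q_A/∂P_B = 2.1P_A = 2.1(12.2) = 25.6200.
ε = (∂Q_A/∂P_B)(P_B/Q_A) = 25.6200 × (6/1088.06) ≈ 0.14.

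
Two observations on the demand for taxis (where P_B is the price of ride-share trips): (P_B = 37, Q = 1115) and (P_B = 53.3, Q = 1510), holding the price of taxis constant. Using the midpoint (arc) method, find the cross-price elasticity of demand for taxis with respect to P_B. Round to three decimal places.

0.834

ΔQ_A = 1510 − 1115 = 395; ΔP_B = 53.3 − 37 = 16.3.
Midpoints: Q̄_A = 1312.5, P̄_B = 45.15.
ε = (ΔQ_A/Q̄_A)/(ΔP_B/P̄_B) = (395/1312.5)/(16.3/45.15) ≈ 0.834.
ε > 0: taxis and ride-share trips are substitutes.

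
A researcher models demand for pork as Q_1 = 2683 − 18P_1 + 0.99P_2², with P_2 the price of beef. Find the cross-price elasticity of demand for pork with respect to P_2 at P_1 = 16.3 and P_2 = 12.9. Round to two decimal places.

0.13

At P_1 = 16.3 and P_2 = 12.9: Q_1 = 2554.346.
∂Q_1/∂P_2 = 1.98P_2 = 1.98(12.9) = 25.5420.
ε = (∂Q_1/∂P_2)(P_2/Q_1) = 25.5420 × (12.9/2554.346) ≈ 0.13.
ε > 0: substitutes.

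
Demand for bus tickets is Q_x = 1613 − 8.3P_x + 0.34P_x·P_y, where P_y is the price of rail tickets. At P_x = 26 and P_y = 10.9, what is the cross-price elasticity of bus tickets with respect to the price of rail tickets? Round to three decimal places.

0.065

At P_x = 26 and P_y = 10.9: Q_x = 1493.556.
∂Q_x/∂P_y = 0.34P_x = 0.34(26) = 8.8400.
ε = (∂Q_x/∂P_y)(P_y/Q_x) = 8.8400 × (10.9/1493.556) ≈ 0.065.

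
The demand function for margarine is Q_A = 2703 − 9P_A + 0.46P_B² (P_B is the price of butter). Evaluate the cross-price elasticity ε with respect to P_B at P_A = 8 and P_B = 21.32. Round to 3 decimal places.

0.147

At P_A = 8 and P_B = 21.32: Q_A = 2840.090.
∂Q_A/∂P_B = 0.92P_B = 0.92(21.32) = 19.6144.
ε = (∂Q_A/∂P_B)(P_B/Q_A) = 19.6144 × (21.32/2840.090) ≈ 0.147.
ε > 0: substitutes.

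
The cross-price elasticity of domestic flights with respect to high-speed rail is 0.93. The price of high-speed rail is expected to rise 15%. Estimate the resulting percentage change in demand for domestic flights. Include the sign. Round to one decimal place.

14.0%

%ΔQ ≈ ε × %ΔP of high-speed rail = 0.93 × (15%) = 14.0%.
Demand for domestic flights rises by about 14.0%.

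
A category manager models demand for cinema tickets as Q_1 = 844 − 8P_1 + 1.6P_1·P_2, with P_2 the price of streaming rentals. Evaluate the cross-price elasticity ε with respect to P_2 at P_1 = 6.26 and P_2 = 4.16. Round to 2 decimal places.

0.05

At P_1 = 6.26 and P_2 = 4.16: Q_1 = 835.587.
∂Q_1/∂P_2 = 1.6P_1 = 1.6(6.26) = 10.0160.
ε = (∂Q_1/∂P_2)(P_2/Q_1) = 10.0160 × (4.16/835.587) ≈ 0.05.
ε > 0: substitutes.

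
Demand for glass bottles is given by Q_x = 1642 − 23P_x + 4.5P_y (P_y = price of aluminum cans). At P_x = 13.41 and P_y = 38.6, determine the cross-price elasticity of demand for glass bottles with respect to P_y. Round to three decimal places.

0.115

At P_x = 13.41 and P_y = 38.6: Q_x = 1507.27.
∂Q_x/∂P_y = 4.5.
ε = (∂Q_x/∂P_y)(P_y/Q_x) = 4.5 × (38.6/1507.27) ≈ 0.115.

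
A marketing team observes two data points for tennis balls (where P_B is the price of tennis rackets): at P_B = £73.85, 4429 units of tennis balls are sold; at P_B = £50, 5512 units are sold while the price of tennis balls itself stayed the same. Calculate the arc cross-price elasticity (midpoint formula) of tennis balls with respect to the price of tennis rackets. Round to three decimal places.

ΔQ_A = 5512 − 4429 = 1083; ΔP_B = 50 − 73.85 = -23.85.
Midpoints: Q̄_A = 4970.5, P̄_B = 61.92.
ε = (ΔQ_A/Q̄_A)/(ΔP_B/P̄_B) = (1083/4970.5)/(-23.85/61.92) ≈ -0.566.
ε < 0: tennis balls and tennis rackets are complements.

-0.566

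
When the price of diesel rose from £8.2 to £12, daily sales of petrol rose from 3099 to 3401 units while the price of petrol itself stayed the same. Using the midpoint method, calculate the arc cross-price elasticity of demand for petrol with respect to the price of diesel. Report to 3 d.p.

0.247

ΔQ_A = 3401 − 3099 = 302; ΔP_B = 12 − 8.2 = 3.8.
Midpoints: Q̄_A = 3250.0, P̄_B = 10.10.
ε = (ΔQ_A/Q̄_A)/(ΔP_B/P̄_B) = (302/3250.0)/(3.8/10.10) ≈ 0.247.
ε > 0: petrol and diesel are substitutes.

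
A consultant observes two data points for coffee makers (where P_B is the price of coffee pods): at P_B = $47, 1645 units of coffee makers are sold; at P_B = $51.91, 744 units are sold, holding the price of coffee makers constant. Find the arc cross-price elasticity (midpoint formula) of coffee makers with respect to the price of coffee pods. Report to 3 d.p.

ΔQ_A = 744 − 1645 = -901; ΔP_B = 51.91 − 47 = 4.91.
Midpoints: Q̄_A = 1194.5, P̄_B = 49.45.
ε = (ΔQ_A/Q̄_A)/(ΔP_B/P̄_B) = (-901/1194.5)/(4.91/49.45) ≈ -7.597.
ε < 0: coffee makers and coffee pods are complements.

-7.597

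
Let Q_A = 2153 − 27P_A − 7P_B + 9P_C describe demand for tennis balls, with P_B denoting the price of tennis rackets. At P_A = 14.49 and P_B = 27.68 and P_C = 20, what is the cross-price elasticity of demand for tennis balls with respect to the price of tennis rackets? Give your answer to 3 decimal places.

-0.111

At P_A = 14.49 and P_B = 27.68 and P_C = 20: Q_A = 1748.01.
∂Q_A/∂P_B = -7.
ε = (∂Q_A/∂P_B)(P_B/Q_A) = -7 × (27.68/1748.01) ≈ -0.111.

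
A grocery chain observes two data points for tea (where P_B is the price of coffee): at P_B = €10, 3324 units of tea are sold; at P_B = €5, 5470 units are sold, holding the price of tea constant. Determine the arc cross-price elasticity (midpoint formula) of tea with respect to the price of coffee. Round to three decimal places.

ΔQ_A = 5470 − 3324 = 2146; ΔP_B = 5 − 10 = -5.
Midpoints: Q̄_A = 4397.0, P̄_B = 7.50.
ε = (ΔQ_A/Q̄_A)/(ΔP_B/P̄_B) = (2146/4397.0)/(-5/7.50) ≈ -0.732.
ε < 0: tea and coffee are complements.

-0.732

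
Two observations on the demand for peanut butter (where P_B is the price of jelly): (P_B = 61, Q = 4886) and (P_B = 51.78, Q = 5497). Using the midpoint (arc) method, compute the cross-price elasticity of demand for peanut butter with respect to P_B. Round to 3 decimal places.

-0.720

ΔQ_A = 5497 − 4886 = 611; ΔP_B = 51.78 − 61 = -9.22.
Midpoints: Q̄_A = 5191.5, P̄_B = 56.39.
ε = (ΔQ_A/Q̄_A)/(ΔP_B/P̄_B) = (611/5191.5)/(-9.22/56.39) ≈ -0.720.
ε < 0: peanut butter and jelly are complements.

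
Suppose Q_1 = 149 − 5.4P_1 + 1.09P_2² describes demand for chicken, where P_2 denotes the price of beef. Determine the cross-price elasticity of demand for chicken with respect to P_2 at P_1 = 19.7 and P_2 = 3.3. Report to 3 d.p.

At P_1 = 19.7 and P_2 = 3.3: Q_1 = 54.490.
∂Q_1/∂P_2 = 2.18P_2 = 2.18(3.3) = 7.1940.
ε = (∂Q_1/∂P_2)(P_2/Q_1) = 7.1940 × (3.3/54.490) ≈ 0.436.

0.436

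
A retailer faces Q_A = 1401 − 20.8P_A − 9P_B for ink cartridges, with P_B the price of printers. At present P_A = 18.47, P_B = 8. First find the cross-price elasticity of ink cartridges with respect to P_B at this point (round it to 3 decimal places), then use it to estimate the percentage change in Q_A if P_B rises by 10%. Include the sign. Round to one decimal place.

At P_A = 18.47, P_B = 8: Q_A = 944.824.
∂Q_A/∂P_B = -9.
ε = (∂Q_A/∂P_B)(P_B/Q_A) = -9.0000 × 8/944.824 ≈ -0.076.
%ΔQ_A ≈ ε × %ΔP_B = -0.076 × (10%) = -0.8%.

-0.8%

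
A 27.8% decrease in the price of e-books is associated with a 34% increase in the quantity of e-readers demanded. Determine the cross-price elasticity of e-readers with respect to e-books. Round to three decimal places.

ε = (%ΔQ of e-readers) / (%ΔP of e-books) = (34%) / (-27.8%) ≈ -1.223.

-1.223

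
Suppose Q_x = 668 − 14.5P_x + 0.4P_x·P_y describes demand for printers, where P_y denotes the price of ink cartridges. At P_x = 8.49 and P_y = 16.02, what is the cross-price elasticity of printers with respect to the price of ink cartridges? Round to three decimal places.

0.091

At P_x = 8.49 and P_y = 16.02: Q_x = 599.299.
∂Q_x/∂P_y = 0.4P_x = 0.4(8.49) = 3.3960.
ε = (∂Q_x/∂P_y)(P_y/Q_x) = 3.3960 × (16.02/599.299) ≈ 0.091.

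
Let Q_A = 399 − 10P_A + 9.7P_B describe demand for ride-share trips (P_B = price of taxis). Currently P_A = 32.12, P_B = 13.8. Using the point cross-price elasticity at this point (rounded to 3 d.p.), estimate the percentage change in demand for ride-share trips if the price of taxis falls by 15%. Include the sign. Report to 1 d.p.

-9.5%

At P_A = 32.12, P_B = 13.8: Q_A = 211.66.
∂Q_A/∂P_B = 9.7.
ε = (∂Q_A/∂P_B)(P_B/Q_A) = 9.7000 × 13.8/211.66 ≈ 0.632.
%ΔQ_A ≈ ε × %ΔP_B = 0.632 × (-15%) = -9.5%.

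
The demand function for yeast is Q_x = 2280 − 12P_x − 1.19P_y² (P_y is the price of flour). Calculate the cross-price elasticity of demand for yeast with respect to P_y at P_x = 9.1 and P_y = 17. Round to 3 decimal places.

-0.376

At P_x = 9.1 and P_y = 17: Q_x = 1826.89.
∂Q_x/∂P_y = -2.38P_y = -2.38(17) = -40.4600.
ε = (∂Q_x/∂P_y)(P_y/Q_x) = -40.4600 × (17/1826.89) ≈ -0.376.
ε < 0: complements.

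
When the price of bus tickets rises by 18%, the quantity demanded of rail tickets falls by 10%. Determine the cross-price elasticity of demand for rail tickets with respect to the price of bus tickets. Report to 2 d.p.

ε = (%ΔQ of rail tickets) / (%ΔP of bus tickets) = (-10%) / (18%) ≈ -0.56.
Negative cross-price elasticity: complements.

-0.56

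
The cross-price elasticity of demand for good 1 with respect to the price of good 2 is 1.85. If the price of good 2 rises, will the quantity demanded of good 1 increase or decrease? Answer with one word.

ε > 0 and the price of good 2 rises, so the quantity of good 1 moves in the same direction: it increases.

increase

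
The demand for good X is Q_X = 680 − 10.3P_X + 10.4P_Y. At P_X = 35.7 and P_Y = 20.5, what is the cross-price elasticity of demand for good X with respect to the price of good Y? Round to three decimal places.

0.406

At P_X = 35.7 and P_Y = 20.5: Q_X = 525.49.
∂Q_X/∂P_Y = 10.4.
ε = (∂Q_X/∂P_Y)(P_Y/Q_X) = 10.4 × (20.5/525.49) ≈ 0.406.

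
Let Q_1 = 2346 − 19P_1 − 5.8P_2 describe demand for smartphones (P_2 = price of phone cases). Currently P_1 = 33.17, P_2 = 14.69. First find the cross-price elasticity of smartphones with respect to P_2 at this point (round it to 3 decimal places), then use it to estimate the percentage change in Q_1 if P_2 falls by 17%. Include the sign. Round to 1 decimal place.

At P_1 = 33.17, P_2 = 14.69: Q_1 = 1630.568.
∂Q_1/∂P_2 = -5.8.
ε = (∂Q_1/∂P_2)(P_2/Q_1) = -5.8000 × 14.69/1630.568 ≈ -0.052.
%ΔQ_1 ≈ ε × %ΔP_2 = -0.052 × (-17%) = 0.9%.

0.9%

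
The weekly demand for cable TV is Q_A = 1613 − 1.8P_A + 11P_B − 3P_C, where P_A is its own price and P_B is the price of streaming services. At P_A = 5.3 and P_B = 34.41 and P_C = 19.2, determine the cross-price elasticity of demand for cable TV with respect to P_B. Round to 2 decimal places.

0.20

At P_A = 5.3 and P_B = 34.41 and P_C = 19.2: Q_A = 1924.37.
∂Q_A/∂P_B = 11.
ε = (∂Q_A/∂P_B)(P_B/Q_A) = 11 × (34.41/1924.37) ≈ 0.20.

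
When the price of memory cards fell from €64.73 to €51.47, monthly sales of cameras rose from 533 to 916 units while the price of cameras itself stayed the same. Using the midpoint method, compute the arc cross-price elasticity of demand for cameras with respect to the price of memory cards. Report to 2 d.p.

-2.32

ΔQ_A = 916 − 533 = 383; ΔP_B = 51.47 − 64.73 = -13.26.
Midpoints: Q̄_A = 724.5, P̄_B = 58.10.
ε = (ΔQ_A/Q̄_A)/(ΔP_B/P̄_B) = (383/724.5)/(-13.26/58.10) ≈ -2.32.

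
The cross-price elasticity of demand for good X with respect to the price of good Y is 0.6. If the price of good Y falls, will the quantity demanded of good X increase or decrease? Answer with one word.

decrease

ε > 0 and the price of good Y falls, so the quantity of good X moves in the same direction: it decreases.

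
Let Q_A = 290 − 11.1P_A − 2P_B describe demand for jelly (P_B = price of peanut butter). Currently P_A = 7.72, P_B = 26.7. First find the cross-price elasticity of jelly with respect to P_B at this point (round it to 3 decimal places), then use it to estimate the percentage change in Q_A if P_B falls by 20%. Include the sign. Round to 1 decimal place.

7.1%

At P_A = 7.72, P_B = 26.7: Q_A = 150.908.
∂Q_A/∂P_B = -2.
ε = (∂Q_A/∂P_B)(P_B/Q_A) = -2.0000 × 26.7/150.908 ≈ -0.354.
%ΔQ_A ≈ ε × %ΔP_B = -0.354 × (-20%) = 7.1%.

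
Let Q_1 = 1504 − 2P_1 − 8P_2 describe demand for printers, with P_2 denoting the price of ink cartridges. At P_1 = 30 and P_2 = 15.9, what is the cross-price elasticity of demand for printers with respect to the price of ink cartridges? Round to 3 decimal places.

At P_1 = 30 and P_2 = 15.9: Q_1 = 1316.8.
∂Q_1/∂P_2 = -8.
ε = (∂Q_1/∂P_2)(P_2/Q_1) = -8 × (15.9/1316.8) ≈ -0.097.

-0.097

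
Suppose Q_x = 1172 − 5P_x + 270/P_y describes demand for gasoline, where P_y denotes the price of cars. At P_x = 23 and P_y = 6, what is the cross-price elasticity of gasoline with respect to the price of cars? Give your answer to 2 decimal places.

-0.04

At P_x = 23 and P_y = 6: Q_x = 1102.
∂Q_x/∂P_y = −270/P_y² = -7.5000.
ε = (∂Q_x/∂P_y)(P_y/Q_x) = -7.5000 × (6/1102) ≈ -0.04.
ε < 0: complements.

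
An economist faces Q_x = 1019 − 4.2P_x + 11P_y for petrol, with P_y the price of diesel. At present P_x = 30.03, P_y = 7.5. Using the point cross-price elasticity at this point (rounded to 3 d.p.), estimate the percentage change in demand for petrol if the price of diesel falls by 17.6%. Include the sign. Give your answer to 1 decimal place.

At P_x = 30.03, P_y = 7.5: Q_x = 975.374.
∂Q_x/∂P_y = 11.
ε = (∂Q_x/∂P_y)(P_y/Q_x) = 11.0000 × 7.5/975.374 ≈ 0.085.
%ΔQ_x ≈ ε × %ΔP_y = 0.085 × (-17.6%) = -1.5%.

-1.5%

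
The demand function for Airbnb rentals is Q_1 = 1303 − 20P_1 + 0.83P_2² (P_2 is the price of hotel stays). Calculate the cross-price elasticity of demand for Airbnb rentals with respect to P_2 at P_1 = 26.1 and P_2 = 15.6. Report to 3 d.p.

0.411

At P_1 = 26.1 and P_2 = 15.6: Q_1 = 982.989.
∂Q_1/∂P_2 = 1.66P_2 = 1.66(15.6) = 25.8960.
ε = (∂Q_1/∂P_2)(P_2/Q_1) = 25.8960 × (15.6/982.989) ≈ 0.411.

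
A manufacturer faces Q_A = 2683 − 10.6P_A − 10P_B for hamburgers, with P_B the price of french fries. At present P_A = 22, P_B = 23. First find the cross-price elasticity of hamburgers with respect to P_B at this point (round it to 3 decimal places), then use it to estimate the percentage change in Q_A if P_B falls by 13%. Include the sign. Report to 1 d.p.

At P_A = 22, P_B = 23: Q_A = 2219.8.
∂Q_A/∂P_B = -10.
ε = (∂Q_A/∂P_B)(P_B/Q_A) = -10.0000 × 23/2219.8 ≈ -0.104.
%ΔQ_A ≈ ε × %ΔP_B = -0.104 × (-13%) = 1.4%.

1.4%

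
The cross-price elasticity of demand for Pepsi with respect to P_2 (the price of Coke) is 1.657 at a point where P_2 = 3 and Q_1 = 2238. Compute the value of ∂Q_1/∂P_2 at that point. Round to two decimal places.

1236.12

ε = (∂Q_1/∂P_2)·(P_2/Q_1) ⇒ ∂Q_1/∂P_2 = ε·Q_1/P_2 = 1.657 × 2238/3 ≈ 1236.12.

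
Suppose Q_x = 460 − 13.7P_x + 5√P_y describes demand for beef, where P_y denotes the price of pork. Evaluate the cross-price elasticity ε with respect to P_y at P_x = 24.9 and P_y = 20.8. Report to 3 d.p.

At P_x = 24.9 and P_y = 20.8: Q_x = 141.674.
∂Q_x/∂P_y = 5/(2√P_y) = 5/(2√20.8) = 0.5482.
ε = (∂Q_x/∂P_y)(P_y/Q_x) = 0.5482 × (20.8/141.674) ≈ 0.080.
ε > 0: substitutes.

0.080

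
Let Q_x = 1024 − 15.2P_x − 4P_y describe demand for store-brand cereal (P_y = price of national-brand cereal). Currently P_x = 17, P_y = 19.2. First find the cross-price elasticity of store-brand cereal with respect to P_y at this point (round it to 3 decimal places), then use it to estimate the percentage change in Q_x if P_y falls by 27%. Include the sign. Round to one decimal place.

At P_x = 17, P_y = 19.2: Q_x = 688.8.
∂Q_x/∂P_y = -4.
ε = (∂Q_x/∂P_y)(P_y/Q_x) = -4.0000 × 19.2/688.8 ≈ -0.111.
%ΔQ_x ≈ ε × %ΔP_y = -0.111 × (-27%) = 3.0%.

3.0%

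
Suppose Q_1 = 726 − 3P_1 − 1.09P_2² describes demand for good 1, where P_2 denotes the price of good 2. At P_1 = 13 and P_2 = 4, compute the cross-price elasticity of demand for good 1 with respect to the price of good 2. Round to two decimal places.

-0.05

At P_1 = 13 and P_2 = 4: Q_1 = 669.56.
∂Q_1/∂P_2 = -2.18P_2 = -2.18(4) = -8.7200.
ε = (∂Q_1/∂P_2)(P_2/Q_1) = -8.7200 × (4/669.56) ≈ -0.05.
ε < 0: complements.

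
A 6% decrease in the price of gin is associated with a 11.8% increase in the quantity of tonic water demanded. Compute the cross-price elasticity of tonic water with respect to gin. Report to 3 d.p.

ε = (%ΔQ of tonic water) / (%ΔP of gin) = (11.8%) / (-6%) ≈ -1.967.
Negative cross-price elasticity: complements.

-1.967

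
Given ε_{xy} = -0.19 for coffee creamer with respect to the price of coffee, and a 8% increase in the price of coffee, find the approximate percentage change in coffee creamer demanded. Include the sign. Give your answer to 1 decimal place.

-1.5%

%ΔQ ≈ ε × %ΔP of coffee = -0.19 × (8%) = -1.5%.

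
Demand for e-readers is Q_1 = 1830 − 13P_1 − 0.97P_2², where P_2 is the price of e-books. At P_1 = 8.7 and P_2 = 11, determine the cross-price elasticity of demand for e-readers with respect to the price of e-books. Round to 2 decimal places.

-0.15

At P_1 = 8.7 and P_2 = 11: Q_1 = 1599.53.
∂Q_1/∂P_2 = -1.94P_2 = -1.94(11) = -21.3400.
ε = (∂Q_1/∂P_2)(P_2/Q_1) = -21.3400 × (11/1599.53) ≈ -0.15.
ε < 0: complements.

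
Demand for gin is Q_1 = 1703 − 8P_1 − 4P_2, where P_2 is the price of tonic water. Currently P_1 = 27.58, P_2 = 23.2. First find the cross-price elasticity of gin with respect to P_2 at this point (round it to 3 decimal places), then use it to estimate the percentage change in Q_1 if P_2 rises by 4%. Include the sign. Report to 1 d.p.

-0.3%

At P_1 = 27.58, P_2 = 23.2: Q_1 = 1389.56.
∂Q_1/∂P_2 = -4.
ε = (∂Q_1/∂P_2)(P_2/Q_1) = -4.0000 × 23.2/1389.56 ≈ -0.067.
%ΔQ_1 ≈ ε × %ΔP_2 = -0.067 × (4%) = -0.3%.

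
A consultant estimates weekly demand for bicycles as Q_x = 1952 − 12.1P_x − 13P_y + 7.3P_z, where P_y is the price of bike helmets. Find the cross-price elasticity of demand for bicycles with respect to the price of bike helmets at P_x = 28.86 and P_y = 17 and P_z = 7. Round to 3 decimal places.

-0.154

At P_x = 28.86 and P_y = 17 and P_z = 7: Q_x = 1432.894.
∂Q_x/∂P_y = -13.
ε = (∂Q_x/∂P_y)(P_y/Q_x) = -13 × (17/1432.894) ≈ -0.154.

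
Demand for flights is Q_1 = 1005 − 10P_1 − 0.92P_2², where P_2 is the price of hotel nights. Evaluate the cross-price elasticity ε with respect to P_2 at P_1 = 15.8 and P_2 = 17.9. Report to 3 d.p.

-1.068

At P_1 = 15.8 and P_2 = 17.9: Q_1 = 552.223.
∂Q_1/∂P_2 = -1.84P_2 = -1.84(17.9) = -32.9360.
ε = (∂Q_1/∂P_2)(P_2/Q_1) = -32.9360 × (17.9/552.223) ≈ -1.068.
ε < 0: complements.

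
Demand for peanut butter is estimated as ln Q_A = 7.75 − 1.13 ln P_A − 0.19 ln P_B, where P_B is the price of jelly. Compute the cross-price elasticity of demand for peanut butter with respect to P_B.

In a log-linear (constant-elasticity) demand function, the coefficient on ln P_B is the cross-price elasticity.
ε = -0.19. Negative, so peanut butter and jelly are complements.

-0.19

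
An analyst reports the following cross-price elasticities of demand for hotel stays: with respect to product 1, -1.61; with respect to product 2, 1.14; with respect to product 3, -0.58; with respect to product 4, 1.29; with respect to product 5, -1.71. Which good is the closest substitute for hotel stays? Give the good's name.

product 4

Substitutes have ε > 0. Among the positive values, 1.29 (product 4) is largest.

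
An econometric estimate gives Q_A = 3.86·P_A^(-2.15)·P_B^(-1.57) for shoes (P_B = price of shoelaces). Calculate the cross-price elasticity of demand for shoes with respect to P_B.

In a log-linear (constant-elasticity) demand function, the coefficient on the exponent of P_B is the cross-price elasticity.
ε = -1.57. Negative, so shoes and shoelaces are complements.

-1.57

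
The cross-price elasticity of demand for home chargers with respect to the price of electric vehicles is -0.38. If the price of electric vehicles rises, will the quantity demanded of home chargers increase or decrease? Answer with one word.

ε < 0 and the price of electric vehicles rises, so the quantity of home chargers moves in the opposite direction: it decreases.

decrease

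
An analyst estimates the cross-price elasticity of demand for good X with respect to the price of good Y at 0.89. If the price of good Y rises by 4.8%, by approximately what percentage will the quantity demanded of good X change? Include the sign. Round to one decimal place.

4.3%

%ΔQ ≈ ε × %ΔP of good Y = 0.89 × (4.8%) = 4.3%.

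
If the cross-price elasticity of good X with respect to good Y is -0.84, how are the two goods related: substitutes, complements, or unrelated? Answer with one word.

complements

ε = -0.84 < 0, so a higher price of good Y lowers demand for good X: complements.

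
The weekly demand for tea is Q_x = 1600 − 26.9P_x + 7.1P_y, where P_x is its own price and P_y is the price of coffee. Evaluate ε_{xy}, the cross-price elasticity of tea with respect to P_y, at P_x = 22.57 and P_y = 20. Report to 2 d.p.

At P_x = 22.57 and P_y = 20: Q_x = 1134.867.
∂Q_x/∂P_y = 7.1.
ε = (∂Q_x/∂P_y)(P_y/Q_x) = 7.1 × (20/1134.867) ≈ 0.13.

0.13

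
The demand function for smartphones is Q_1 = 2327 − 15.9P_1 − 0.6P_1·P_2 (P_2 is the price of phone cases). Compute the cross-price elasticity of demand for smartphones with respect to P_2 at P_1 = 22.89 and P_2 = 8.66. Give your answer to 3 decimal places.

-0.064

At P_1 = 22.89 and P_2 = 8.66: Q_1 = 1844.113.
∂Q_1/∂P_2 = -0.6P_1 = -0.6(22.89) = -13.7340.
ε = (∂Q_1/∂P_2)(P_2/Q_1) = -13.7340 × (8.66/1844.113) ≈ -0.064.
ε < 0: complements.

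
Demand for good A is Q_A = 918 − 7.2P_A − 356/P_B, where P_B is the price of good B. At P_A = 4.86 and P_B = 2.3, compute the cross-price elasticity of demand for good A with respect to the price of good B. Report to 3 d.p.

0.213

At P_A = 4.86 and P_B = 2.3: Q_A = 728.225.
∂Q_A/∂P_B = 356/P_B² = 67.2968.
ε = (∂Q_A/∂P_B)(P_B/Q_A) = 67.2968 × (2.3/728.225) ≈ 0.213.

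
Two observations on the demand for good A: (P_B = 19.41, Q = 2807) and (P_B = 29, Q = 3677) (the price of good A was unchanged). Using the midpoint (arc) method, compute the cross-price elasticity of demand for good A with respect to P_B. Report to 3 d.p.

ΔQ_A = 3677 − 2807 = 870; ΔP_B = 29 − 19.41 = 9.59.
Midpoints: Q̄_A = 3242.0, P̄_B = 24.20.
ε = (ΔQ_A/Q̄_A)/(ΔP_B/P̄_B) = (870/3242.0)/(9.59/24.20) ≈ 0.677.

0.677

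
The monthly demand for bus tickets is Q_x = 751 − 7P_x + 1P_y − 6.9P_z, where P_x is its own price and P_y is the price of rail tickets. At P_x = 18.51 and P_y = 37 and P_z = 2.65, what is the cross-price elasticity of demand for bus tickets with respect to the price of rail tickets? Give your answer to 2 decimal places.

At P_x = 18.51 and P_y = 37 and P_z = 2.65: Q_x = 640.145.
∂Q_x/∂P_y = 1.
ε = (∂Q_x/∂P_y)(P_y/Q_x) = 1 × (37/640.145) ≈ 0.06.

0.06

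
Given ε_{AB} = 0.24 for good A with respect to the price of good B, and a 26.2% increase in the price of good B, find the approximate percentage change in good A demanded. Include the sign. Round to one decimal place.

%ΔQ ≈ ε × %ΔP of good B = 0.24 × (26.2%) = 6.3%.

6.3%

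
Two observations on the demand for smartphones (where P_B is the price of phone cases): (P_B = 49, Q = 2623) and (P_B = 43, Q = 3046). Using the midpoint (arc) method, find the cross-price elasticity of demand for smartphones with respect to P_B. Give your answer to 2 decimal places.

-1.14

ΔQ_A = 3046 − 2623 = 423; ΔP_B = 43 − 49 = -6.
Midpoints: Q̄_A = 2834.5, P̄_B = 46.00.
ε = (ΔQ_A/Q̄_A)/(ΔP_B/P̄_B) = (423/2834.5)/(-6/46.00) ≈ -1.14.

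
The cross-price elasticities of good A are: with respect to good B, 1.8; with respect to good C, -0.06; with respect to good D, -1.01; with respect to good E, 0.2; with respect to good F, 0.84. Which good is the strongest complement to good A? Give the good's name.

Complements have ε < 0. The most negative value is -1.01 (good D).

good D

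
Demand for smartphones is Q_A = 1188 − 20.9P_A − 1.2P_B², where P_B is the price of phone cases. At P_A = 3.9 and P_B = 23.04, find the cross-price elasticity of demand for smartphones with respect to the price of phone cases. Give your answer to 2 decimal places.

-2.71

At P_A = 3.9 and P_B = 23.04: Q_A = 469.480.
∂Q_A/∂P_B = -2.4P_B = -2.4(23.04) = -55.2960.
ε = (∂Q_A/∂P_B)(P_B/Q_A) = -55.2960 × (23.04/469.480) ≈ -2.71.
ε < 0: complements.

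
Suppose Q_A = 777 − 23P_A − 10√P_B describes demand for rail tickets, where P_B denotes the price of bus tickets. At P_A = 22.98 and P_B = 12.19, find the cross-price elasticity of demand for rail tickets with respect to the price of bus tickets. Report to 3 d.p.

-0.082

At P_A = 22.98 and P_B = 12.19: Q_A = 213.546.
∂Q_A/∂P_B = -10/(2√P_B) = -10/(2√12.19) = -1.4321.
ε = (∂Q_A/∂P_B)(P_B/Q_A) = -1.4321 × (12.19/213.546) ≈ -0.082.
ε < 0: complements.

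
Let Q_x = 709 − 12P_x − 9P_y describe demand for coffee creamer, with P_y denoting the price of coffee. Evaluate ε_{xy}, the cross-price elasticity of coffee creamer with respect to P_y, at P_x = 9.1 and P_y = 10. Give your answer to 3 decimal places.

-0.177

At P_x = 9.1 and P_y = 10: Q_x = 509.8.
∂Q_x/∂P_y = -9.
ε = (∂Q_x/∂P_y)(P_y/Q_x) = -9 × (10/509.8) ≈ -0.177.
Since ε < 0, coffee creamer and coffee are complements.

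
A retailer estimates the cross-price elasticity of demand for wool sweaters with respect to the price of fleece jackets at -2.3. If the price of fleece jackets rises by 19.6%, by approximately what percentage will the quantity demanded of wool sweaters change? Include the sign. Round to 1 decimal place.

-45.1%

%ΔQ ≈ ε × %ΔP of fleece jackets = -2.3 × (19.6%) = -45.1%.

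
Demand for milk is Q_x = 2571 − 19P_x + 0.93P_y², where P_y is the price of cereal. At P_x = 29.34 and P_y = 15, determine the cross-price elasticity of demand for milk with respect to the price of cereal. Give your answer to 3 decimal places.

At P_x = 29.34 and P_y = 15: Q_x = 2222.79.
∂Q_x/∂P_y = 1.86P_y = 1.86(15) = 27.9000.
ε = (∂Q_x/∂P_y)(P_y/Q_x) = 27.9000 × (15/2222.79) ≈ 0.188.
ε > 0: substitutes.

0.188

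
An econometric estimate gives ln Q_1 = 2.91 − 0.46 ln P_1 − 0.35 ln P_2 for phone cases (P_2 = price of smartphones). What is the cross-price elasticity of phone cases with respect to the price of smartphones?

In a log-linear (constant-elasticity) demand function, the coefficient on ln P_2 is the cross-price elasticity.
ε = -0.35. Negative, so phone cases and smartphones are complements.

-0.35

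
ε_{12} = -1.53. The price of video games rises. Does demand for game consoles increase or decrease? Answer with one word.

decrease

ε < 0 and the price of video games rises, so the quantity of game consoles moves in the opposite direction: it decreases.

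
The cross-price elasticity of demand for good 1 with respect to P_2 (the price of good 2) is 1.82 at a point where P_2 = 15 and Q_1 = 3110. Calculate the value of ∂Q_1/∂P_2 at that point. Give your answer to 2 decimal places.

377.35

ε = (∂Q_1/∂P_2)·(P_2/Q_1) ⇒ ∂Q_1/∂P_2 = ε·Q_1/P_2 = 1.82 × 3110/15 ≈ 377.35.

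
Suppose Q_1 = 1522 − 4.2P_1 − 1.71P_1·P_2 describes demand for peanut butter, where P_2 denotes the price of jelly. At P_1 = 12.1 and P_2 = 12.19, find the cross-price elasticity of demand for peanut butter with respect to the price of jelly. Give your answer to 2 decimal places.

At P_1 = 12.1 and P_2 = 12.19: Q_1 = 1218.957.
∂Q_1/∂P_2 = -1.71P_1 = -1.71(12.1) = -20.6910.
ε = (∂Q_1/∂P_2)(P_2/Q_1) = -20.6910 × (12.19/1218.957) ≈ -0.21.
ε < 0: complements.

-0.21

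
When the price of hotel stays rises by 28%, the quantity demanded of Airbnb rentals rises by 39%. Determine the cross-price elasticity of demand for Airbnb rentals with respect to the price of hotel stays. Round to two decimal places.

ε = (%ΔQ of Airbnb rentals) / (%ΔP of hotel stays) = (39%) / (28%) ≈ 1.39.
Positive cross-price elasticity: substitutes.

1.39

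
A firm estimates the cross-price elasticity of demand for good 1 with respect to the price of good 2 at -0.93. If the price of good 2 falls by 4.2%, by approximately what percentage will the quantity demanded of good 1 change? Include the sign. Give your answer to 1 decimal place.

%ΔQ ≈ ε × %ΔP of good 2 = -0.93 × (-4.2%) = 3.9%.

3.9%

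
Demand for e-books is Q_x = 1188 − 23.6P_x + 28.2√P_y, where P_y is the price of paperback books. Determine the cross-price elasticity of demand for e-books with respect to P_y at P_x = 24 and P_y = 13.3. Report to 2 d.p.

At P_x = 24 and P_y = 13.3: Q_x = 724.443.
∂Q_x/∂P_y = 28.2/(2√P_y) = 28.2/(2√13.3) = 3.8663.
ε = (∂Q_x/∂P_y)(P_y/Q_x) = 3.8663 × (13.3/724.443) ≈ 0.07.

0.07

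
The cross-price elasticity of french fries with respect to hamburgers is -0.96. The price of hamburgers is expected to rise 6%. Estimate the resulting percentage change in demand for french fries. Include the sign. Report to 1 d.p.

%ΔQ ≈ ε × %ΔP of hamburgers = -0.96 × (6%) = -5.8%.

-5.8%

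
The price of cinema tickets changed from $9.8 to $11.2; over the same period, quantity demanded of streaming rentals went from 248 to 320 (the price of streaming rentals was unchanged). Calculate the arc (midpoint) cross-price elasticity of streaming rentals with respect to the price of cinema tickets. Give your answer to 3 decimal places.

1.901

ΔQ_A = 320 − 248 = 72; ΔP_B = 11.2 − 9.8 = 1.4.
Midpoints: Q̄_A = 284.0, P̄_B = 10.50.
ε = (ΔQ_A/Q̄_A)/(ΔP_B/P̄_B) = (72/284.0)/(1.4/10.50) ≈ 1.901.
ε > 0: streaming rentals and cinema tickets are substitutes.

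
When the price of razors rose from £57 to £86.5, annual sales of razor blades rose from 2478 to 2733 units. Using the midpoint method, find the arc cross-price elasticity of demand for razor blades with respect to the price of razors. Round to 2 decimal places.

0.24

ΔQ_A = 2733 − 2478 = 255; ΔP_B = 86.5 − 57 = 29.5.
Midpoints: Q̄_A = 2605.5, P̄_B = 71.75.
ε = (ΔQ_A/Q̄_A)/(ΔP_B/P̄_B) = (255/2605.5)/(29.5/71.75) ≈ 0.24.
ε > 0: razor blades and razors are substitutes.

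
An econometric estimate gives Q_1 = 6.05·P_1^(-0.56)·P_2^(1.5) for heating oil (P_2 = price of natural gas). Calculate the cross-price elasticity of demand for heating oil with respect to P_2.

In a log-linear (constant-elasticity) demand function, the coefficient on the exponent of P_2 is the cross-price elasticity.
ε = 1.50. Positive, so heating oil and natural gas are substitutes.

1.50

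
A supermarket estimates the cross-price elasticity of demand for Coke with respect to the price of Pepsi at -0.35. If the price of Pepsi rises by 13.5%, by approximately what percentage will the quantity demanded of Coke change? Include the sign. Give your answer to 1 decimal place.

-4.7%

%ΔQ ≈ ε × %ΔP of Pepsi = -0.35 × (13.5%) = -4.7%.
Demand for Coke falls by about 4.7%.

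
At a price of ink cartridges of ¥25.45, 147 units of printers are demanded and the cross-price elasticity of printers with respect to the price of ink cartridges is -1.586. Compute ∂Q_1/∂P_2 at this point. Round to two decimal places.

-9.16

ε = (∂Q_1/∂P_2)·(P_2/Q_1) ⇒ ∂Q_1/∂P_2 = ε·Q_1/P_2 = -1.586 × 147/25.45 ≈ -9.16.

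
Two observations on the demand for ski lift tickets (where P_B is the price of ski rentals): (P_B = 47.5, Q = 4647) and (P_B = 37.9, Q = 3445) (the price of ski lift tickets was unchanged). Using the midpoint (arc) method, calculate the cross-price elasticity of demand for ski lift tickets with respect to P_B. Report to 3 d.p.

ΔQ_A = 3445 − 4647 = -1202; ΔP_B = 37.9 − 47.5 = -9.6.
Midpoints: Q̄_A = 4046.0, P̄_B = 42.70.
ε = (ΔQ_A/Q̄_A)/(ΔP_B/P̄_B) = (-1202/4046.0)/(-9.6/42.70) ≈ 1.321.

1.321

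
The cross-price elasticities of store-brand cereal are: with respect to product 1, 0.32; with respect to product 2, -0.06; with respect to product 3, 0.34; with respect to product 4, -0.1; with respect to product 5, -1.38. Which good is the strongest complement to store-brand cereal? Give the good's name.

product 5

Complements have ε < 0. The most negative value is -1.38 (product 5).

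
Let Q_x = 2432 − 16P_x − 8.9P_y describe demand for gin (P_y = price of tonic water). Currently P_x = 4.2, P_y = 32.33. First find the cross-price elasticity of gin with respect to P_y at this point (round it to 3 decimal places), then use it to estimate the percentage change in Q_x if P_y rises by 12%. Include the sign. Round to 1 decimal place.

-1.7%

At P_x = 4.2, P_y = 32.33: Q_x = 2077.063.
∂Q_x/∂P_y = -8.9.
ε = (∂Q_x/∂P_y)(P_y/Q_x) = -8.9000 × 32.33/2077.063 ≈ -0.139.
%ΔQ_x ≈ ε × %ΔP_y = -0.139 × (12%) = -1.7%.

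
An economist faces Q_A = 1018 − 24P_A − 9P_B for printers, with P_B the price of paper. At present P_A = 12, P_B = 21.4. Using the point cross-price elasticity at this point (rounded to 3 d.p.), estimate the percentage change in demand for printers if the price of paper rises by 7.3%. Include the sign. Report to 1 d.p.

At P_A = 12, P_B = 21.4: Q_A = 537.4.
∂Q_A/∂P_B = -9.
ε = (∂Q_A/∂P_B)(P_B/Q_A) = -9.0000 × 21.4/537.4 ≈ -0.358.
%ΔQ_A ≈ ε × %ΔP_B = -0.358 × (7.3%) = -2.6%.

-2.6%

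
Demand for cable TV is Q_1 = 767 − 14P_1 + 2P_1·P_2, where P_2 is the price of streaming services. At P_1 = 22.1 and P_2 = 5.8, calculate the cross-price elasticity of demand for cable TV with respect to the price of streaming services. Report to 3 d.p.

At P_1 = 22.1 and P_2 = 5.8: Q_1 = 713.96.
∂Q_1/∂P_2 = 2P_1 = 2(22.1) = 44.2000.
ε = (∂Q_1/∂P_2)(P_2/Q_1) = 44.2000 × (5.8/713.96) ≈ 0.359.
ε > 0: substitutes.

0.359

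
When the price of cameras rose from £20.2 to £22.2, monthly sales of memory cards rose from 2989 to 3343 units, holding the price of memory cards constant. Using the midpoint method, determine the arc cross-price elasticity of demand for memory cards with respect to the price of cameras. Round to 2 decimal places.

ΔQ_A = 3343 − 2989 = 354; ΔP_B = 22.2 − 20.2 = 2.
Midpoints: Q̄_A = 3166.0, P̄_B = 21.20.
ε = (ΔQ_A/Q̄_A)/(ΔP_B/P̄_B) = (354/3166.0)/(2/21.20) ≈ 1.19.
ε > 0: memory cards and cameras are substitutes.

1.19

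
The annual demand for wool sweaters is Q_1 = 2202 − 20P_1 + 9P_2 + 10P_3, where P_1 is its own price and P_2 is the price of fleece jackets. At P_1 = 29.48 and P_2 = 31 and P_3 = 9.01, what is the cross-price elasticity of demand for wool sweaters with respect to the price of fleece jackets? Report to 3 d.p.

At P_1 = 29.48 and P_2 = 31 and P_3 = 9.01: Q_1 = 1981.5.
∂Q_1/∂P_2 = 9.
ε = (∂Q_1/∂P_2)(P_2/Q_1) = 9 × (31/1981.5) ≈ 0.141.
Since ε > 0, wool sweaters and fleece jackets are substitutes.

0.141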